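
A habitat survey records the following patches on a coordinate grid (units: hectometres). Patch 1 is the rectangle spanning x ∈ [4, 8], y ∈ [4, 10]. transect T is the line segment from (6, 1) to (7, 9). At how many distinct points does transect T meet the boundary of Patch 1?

1

The segment meets the boundary at (6.375,4).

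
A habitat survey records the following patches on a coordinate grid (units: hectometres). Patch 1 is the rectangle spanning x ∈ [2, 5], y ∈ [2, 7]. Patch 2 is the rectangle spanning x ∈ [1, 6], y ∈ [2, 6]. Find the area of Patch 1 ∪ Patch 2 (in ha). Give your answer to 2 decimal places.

23.00

By inclusion–exclusion:
Individual areas: |Patch 1| = 15, |Patch 2| = 20.
|Patch 1∩Patch 2|: x∈[2,5], y∈[2,6] → 3·4 = 12.
|Patch 1 ∪ Patch 2| = 35 − 12 = 23.00.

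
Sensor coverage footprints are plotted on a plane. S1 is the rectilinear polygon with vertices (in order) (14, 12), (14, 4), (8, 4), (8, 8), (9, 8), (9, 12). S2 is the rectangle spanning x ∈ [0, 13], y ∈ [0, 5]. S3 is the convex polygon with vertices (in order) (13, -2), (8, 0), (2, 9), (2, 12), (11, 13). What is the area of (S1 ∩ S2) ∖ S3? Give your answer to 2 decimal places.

0.87

|S1 ∩ S2| = 5.
|(S1 ∩ S2) ∩ S3| = 4.1333.
|(S1 ∩ S2) ∖ S3| = 5 − 4.1333 = 0.87.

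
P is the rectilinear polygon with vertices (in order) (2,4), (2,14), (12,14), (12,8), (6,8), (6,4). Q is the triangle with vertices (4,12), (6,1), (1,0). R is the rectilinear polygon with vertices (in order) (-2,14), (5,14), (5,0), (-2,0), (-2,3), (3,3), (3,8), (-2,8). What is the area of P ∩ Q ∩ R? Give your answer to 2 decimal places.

11.25

The intersection is the polygon with vertices (4,12), (5,6.5), (5,4), (3,4), (3,8).
By the shoelace formula its area is 11.25.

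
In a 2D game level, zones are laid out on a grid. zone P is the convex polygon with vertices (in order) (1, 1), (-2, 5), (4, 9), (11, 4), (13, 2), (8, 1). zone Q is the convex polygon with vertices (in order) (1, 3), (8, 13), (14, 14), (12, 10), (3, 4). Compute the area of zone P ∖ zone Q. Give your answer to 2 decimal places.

59.79

|zone P| = 70, |zone P∩zone Q| = 10.2084.
|zone P ∖ zone Q| = |zone P| − |zone P∩zone Q| = 70 − 10.2084 = 59.79.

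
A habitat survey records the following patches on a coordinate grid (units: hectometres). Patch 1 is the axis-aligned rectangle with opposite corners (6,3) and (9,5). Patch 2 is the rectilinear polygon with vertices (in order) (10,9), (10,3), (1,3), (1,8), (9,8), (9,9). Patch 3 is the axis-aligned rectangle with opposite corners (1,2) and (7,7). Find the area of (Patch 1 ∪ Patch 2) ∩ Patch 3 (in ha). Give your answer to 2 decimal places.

The region (Patch 1 ∪ Patch 2) ∩ Patch 3 is the polygon with vertices (1,3), (1,7), (7,7), (7,3), (6,3).
By the shoelace formula its area is 24.00.

24.00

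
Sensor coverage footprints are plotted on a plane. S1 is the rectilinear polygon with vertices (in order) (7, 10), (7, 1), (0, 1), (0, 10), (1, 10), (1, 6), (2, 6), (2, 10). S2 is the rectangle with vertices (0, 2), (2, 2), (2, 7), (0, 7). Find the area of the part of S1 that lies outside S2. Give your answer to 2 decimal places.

|S1| = 59, |S1∩S2| = 9.
|S1 ∖ S2| = |S1| − |S1∩S2| = 59 − 9 = 50.00.

50.00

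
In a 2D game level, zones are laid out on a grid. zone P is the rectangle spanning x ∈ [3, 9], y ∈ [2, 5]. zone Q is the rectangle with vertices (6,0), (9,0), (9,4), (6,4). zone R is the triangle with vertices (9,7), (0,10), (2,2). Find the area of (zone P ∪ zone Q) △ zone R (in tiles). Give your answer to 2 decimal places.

49.69

|zone P ∪ zone Q| = 24.
|(zone P ∪ zone Q) ∩ zone R| = 3.6571.
|(zone P ∪ zone Q) △ zone R| = 24 + 33 − 7.3143 = 49.69.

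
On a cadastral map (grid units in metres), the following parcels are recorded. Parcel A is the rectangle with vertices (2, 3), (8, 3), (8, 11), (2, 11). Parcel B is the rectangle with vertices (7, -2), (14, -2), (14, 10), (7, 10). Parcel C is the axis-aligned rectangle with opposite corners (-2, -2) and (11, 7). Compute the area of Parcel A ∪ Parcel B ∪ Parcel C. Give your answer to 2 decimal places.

By inclusion–exclusion:
Individual areas: |Parcel A| = 48, |Parcel B| = 84, |Parcel C| = 117.
|Parcel A∩Parcel B|: x∈[7,8], y∈[3,10] → 1·7 = 7.
|Parcel A∩Parcel C|: x∈[2,8], y∈[3,7] → 6·4 = 24.
|Parcel B∩Parcel C|: x∈[7,11], y∈[-2,7] → 4·9 = 36.
|Parcel A∩Parcel B∩Parcel C| = 4.
|Parcel A ∪ Parcel B ∪ Parcel C| = 249 − 67 + 4 = 186.00.

186.00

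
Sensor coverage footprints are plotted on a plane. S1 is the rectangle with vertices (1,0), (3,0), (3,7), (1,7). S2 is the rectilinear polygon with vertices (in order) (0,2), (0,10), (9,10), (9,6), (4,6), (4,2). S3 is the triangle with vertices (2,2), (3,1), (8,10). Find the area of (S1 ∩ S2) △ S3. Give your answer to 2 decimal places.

15.67

|S1 ∩ S2| = 10.
|(S1 ∩ S2) ∩ S3| = 0.6667.
|(S1 ∩ S2) △ S3| = 10 + 7 − 1.3333 = 15.67.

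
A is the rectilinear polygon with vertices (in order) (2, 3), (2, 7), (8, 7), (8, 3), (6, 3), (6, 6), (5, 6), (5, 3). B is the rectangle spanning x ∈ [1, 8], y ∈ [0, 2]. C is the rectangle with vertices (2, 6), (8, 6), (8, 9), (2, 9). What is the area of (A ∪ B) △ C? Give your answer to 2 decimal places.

41.00

|A ∪ B| = 35.
|(A ∪ B) ∩ C| = 6.
|(A ∪ B) △ C| = 35 + 18 − 12 = 41.00.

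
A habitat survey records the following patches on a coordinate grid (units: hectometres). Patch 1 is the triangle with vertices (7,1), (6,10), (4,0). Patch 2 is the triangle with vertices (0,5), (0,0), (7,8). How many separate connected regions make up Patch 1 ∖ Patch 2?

2

Patch 1 ∖ Patch 2 splits into 2 disjoint pieces (area 12.2327, area 0.9579).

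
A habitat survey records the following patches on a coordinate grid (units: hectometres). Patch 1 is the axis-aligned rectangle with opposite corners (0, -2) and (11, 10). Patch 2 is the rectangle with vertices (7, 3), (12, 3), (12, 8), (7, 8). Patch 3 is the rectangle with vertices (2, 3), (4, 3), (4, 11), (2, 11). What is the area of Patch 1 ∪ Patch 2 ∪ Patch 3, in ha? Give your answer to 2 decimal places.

139.00

By inclusion–exclusion:
Individual areas: |Patch 1| = 132, |Patch 2| = 25, |Patch 3| = 16.
|Patch 1∩Patch 2|: x∈[7,11], y∈[3,8] → 4·5 = 20.
|Patch 1∩Patch 3|: x∈[2,4], y∈[3,10] → 2·7 = 14.
|Patch 2∩Patch 3| = 0 (no overlap).
|Patch 1∩Patch 2∩Patch 3| = 0.
|Patch 1 ∪ Patch 2 ∪ Patch 3| = 173 − 34 + 0 = 139.00.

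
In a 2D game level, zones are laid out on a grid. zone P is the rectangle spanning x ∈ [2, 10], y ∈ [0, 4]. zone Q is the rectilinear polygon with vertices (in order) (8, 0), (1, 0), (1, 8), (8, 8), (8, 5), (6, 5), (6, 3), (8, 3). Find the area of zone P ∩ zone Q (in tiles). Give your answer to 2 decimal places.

The intersection is the polygon with vertices (2,4), (6,4), (6,3), (8,3), (8,0), (2,0).
By the shoelace formula its area is 22.00.

22.00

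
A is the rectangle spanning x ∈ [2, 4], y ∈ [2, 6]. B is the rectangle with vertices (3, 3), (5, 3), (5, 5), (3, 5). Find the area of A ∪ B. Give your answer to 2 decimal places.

By inclusion–exclusion:
Individual areas: |A| = 8, |B| = 4.
|A∩B|: x∈[3,4], y∈[3,5] → 1·2 = 2.
|A ∪ B| = 12 − 2 = 10.00.

10.00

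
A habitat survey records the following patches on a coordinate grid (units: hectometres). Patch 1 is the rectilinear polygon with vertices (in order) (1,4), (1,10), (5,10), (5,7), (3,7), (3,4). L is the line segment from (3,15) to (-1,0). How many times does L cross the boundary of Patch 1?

2

The segment meets the boundary at (1,7.5), (1.667,10).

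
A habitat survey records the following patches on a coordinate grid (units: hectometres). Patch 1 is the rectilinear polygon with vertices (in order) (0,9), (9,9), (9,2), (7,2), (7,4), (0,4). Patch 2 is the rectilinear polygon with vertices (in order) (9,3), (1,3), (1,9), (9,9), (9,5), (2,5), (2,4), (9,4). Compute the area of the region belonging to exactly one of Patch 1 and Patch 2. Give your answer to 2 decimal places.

|Patch 1| = 49, |Patch 2| = 41, |Patch 1∩Patch 2| = 35.
|Patch 1 △ Patch 2| = |Patch 1| + |Patch 2| − 2·|Patch 1∩Patch 2| = 49 + 41 − 70 = 20.00.

20.00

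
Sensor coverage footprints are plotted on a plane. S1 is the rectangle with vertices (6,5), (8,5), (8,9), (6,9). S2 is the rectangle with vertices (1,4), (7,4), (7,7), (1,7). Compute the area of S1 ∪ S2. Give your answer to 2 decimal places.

By inclusion–exclusion:
Individual areas: |S1| = 8, |S2| = 18.
|S1∩S2|: x∈[6,7], y∈[5,7] → 1·2 = 2.
|S1 ∪ S2| = 26 − 2 = 24.00.

24.00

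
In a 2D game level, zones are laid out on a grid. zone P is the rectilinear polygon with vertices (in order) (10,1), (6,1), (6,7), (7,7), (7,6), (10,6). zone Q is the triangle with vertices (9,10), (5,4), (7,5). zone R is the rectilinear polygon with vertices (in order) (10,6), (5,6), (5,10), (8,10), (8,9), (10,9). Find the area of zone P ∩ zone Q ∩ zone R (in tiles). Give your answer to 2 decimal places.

0.33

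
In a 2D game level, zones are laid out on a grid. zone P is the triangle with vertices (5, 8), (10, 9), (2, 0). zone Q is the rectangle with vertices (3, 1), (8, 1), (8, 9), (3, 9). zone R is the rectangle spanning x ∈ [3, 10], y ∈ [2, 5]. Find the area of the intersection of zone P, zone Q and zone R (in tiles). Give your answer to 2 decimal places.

5.31

The intersection is the polygon with vertices (3.778,2), (3,2), (3,2.667), (3.875,5), (6.444,5).
By the shoelace formula its area is 5.31.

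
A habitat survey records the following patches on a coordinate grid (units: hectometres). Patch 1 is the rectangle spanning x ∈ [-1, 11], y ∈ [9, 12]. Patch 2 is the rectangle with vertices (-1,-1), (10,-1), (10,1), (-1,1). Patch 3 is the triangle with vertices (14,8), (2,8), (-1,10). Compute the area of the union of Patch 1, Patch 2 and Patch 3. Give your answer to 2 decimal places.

By inclusion–exclusion:
Individual areas: |Patch 1| = 36, |Patch 2| = 22, |Patch 3| = 12.
|Patch 1∩Patch 2| = 0 (no overlap).
|Patch 1∩Patch 3| = 3.
|Patch 2∩Patch 3| = 0.
|Patch 1∩Patch 2∩Patch 3| = 0.
|Patch 1 ∪ Patch 2 ∪ Patch 3| = 70 − 3 + 0 = 67.00.

67.00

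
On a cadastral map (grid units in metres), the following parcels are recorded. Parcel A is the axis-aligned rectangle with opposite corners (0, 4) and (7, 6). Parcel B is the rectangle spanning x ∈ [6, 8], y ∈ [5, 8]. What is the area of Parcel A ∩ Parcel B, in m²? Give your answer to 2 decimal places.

1.00

|Parcel A∩Parcel B|: x∈[6,7], y∈[5,6] → 1·1 = 1.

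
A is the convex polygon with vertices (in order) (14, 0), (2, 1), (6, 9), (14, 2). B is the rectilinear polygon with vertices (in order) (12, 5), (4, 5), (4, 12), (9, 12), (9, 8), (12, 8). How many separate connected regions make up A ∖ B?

A ∖ B is a single connected region.

1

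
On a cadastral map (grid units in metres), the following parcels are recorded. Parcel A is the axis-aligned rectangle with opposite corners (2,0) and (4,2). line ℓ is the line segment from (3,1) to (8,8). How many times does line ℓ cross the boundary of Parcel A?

The segment meets the boundary at (3.714,2).

1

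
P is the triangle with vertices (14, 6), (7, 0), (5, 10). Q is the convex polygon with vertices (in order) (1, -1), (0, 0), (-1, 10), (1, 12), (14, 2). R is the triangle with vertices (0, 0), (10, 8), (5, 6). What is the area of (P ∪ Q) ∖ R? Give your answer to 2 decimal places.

|P ∪ Q| = 119.9224.
|(P ∪ Q) ∩ R| = 9.9906.
|(P ∪ Q) ∖ R| = 119.9224 − 9.9906 = 109.93.

109.93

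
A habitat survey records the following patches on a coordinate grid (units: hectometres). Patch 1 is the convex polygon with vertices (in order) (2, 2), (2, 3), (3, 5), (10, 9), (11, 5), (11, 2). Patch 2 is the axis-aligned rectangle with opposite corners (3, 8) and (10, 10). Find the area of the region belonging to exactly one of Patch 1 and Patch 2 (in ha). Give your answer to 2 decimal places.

54.25

|Patch 1| = 42, |Patch 2| = 14, |Patch 1∩Patch 2| = 0.875.
|Patch 1 △ Patch 2| = |Patch 1| + |Patch 2| − 2·|Patch 1∩Patch 2| = 42 + 14 − 1.75 = 54.25.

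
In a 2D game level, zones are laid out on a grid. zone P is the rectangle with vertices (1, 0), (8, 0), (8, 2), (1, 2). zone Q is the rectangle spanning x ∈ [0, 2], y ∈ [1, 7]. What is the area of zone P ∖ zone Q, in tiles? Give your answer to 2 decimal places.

|zone P∩zone Q|: x∈[1,2], y∈[1,2] → 1·1 = 1.
|zone P| = 14.
|zone P ∖ zone Q| = |zone P| − |zone P∩zone Q| = 14 − 1 = 13.00.

13.00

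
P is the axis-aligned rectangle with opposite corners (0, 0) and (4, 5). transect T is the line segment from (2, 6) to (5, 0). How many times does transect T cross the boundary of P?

The segment meets the boundary at (4,2), (2.5,5).

2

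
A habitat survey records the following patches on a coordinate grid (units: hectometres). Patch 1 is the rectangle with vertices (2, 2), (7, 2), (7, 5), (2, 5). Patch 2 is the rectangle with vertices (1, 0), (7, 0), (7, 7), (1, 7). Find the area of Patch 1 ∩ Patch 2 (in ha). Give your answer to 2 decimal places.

|Patch 1∩Patch 2|: x∈[2,7], y∈[2,5] → 5·3 = 15.

15.00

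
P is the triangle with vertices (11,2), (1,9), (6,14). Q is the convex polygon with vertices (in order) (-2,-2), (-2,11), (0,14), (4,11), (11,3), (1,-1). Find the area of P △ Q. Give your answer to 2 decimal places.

|P| = 42.5, |Q| = 118.5, |P∩Q| = 24.5406.
|P △ Q| = |P| + |Q| − 2·|P∩Q| = 42.5 + 118.5 − 49.0812 = 111.92.

111.92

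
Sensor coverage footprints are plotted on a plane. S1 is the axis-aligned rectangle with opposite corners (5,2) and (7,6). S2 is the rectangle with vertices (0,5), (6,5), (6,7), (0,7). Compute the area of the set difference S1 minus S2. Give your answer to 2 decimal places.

7.00

|S1∩S2|: x∈[5,6], y∈[5,6] → 1·1 = 1.
|S1| = 8.
|S1 ∖ S2| = |S1| − |S1∩S2| = 8 − 1 = 7.00.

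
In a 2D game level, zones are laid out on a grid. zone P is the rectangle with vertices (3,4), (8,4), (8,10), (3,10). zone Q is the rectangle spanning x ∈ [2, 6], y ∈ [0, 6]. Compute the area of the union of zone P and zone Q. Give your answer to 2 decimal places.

48.00

By inclusion–exclusion:
Individual areas: |zone P| = 30, |zone Q| = 24.
|zone P∩zone Q|: x∈[3,6], y∈[4,6] → 3·2 = 6.
|zone P ∪ zone Q| = 54 − 6 = 48.00.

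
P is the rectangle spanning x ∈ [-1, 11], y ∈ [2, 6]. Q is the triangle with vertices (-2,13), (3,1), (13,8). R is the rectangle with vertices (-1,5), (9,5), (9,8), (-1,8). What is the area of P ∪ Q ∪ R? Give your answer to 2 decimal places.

By inclusion–exclusion:
Individual areas: |P| = 48, |Q| = 77.5, |R| = 30.
|P∩Q| = 22.1429.
|P∩R|: x∈[-1,9], y∈[5,6] → 10·1 = 10.
|Q∩R| = 24.8464.
|P∩Q∩R| = 7.8464.
|P ∪ Q ∪ R| = 155.5 − 56.9893 + 7.8464 = 106.36.

106.36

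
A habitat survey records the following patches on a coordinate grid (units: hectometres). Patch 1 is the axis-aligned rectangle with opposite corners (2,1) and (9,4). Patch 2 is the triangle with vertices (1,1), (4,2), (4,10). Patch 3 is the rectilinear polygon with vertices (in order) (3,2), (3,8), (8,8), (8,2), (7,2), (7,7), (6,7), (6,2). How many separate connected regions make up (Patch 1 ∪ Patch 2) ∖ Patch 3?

2

(Patch 1 ∪ Patch 2) ∖ Patch 3 splits into 2 disjoint pieces (area 15.8333, area 0.6667).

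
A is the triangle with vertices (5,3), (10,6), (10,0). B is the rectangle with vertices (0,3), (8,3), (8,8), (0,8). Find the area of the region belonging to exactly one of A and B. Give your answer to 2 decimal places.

|A| = 15, |B| = 40, |A∩B| = 2.7.
|A △ B| = |A| + |B| − 2·|A∩B| = 15 + 40 − 5.4 = 49.60.

49.60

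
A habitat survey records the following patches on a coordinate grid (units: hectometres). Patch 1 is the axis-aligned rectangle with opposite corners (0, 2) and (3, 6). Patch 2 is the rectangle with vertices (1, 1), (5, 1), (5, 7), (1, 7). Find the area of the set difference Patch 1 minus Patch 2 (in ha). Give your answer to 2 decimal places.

4.00

|Patch 1∩Patch 2|: x∈[1,3], y∈[2,6] → 2·4 = 8.
|Patch 1| = 12.
|Patch 1 ∖ Patch 2| = |Patch 1| − |Patch 1∩Patch 2| = 12 − 8 = 4.00.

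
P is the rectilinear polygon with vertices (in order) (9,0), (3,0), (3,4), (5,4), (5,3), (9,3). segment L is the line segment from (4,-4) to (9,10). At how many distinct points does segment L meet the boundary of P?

The segment meets the boundary at (6.5,3), (5.429,0).

2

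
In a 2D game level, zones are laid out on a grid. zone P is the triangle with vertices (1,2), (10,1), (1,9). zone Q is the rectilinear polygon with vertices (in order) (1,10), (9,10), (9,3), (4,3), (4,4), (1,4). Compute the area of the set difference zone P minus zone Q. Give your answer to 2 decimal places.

|zone P| = 31.5, |zone P∩zone Q| = 17.25.
|zone P ∖ zone Q| = |zone P| − |zone P∩zone Q| = 31.5 − 17.25 = 14.25.

14.25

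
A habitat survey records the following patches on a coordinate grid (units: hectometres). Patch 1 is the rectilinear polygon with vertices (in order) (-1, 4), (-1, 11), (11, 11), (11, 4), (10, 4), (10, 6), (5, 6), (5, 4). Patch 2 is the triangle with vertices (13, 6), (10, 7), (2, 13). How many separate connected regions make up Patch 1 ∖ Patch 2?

2

Patch 1 ∖ Patch 2 splits into 2 disjoint pieces (area 59.1667, area 10.9156).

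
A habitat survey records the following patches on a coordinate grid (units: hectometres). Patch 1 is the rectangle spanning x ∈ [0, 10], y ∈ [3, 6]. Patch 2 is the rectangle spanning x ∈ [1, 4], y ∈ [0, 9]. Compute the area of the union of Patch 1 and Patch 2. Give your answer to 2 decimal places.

48.00

By inclusion–exclusion:
Individual areas: |Patch 1| = 30, |Patch 2| = 27.
|Patch 1∩Patch 2|: x∈[1,4], y∈[3,6] → 3·3 = 9.
|Patch 1 ∪ Patch 2| = 57 − 9 = 48.00.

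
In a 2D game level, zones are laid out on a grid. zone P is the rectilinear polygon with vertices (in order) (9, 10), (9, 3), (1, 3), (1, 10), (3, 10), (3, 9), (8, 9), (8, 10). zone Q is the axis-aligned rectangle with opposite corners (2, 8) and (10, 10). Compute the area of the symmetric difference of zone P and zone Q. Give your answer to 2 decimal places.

|zone P| = 51, |zone Q| = 16, |zone P∩zone Q| = 9.
|zone P △ zone Q| = |zone P| + |zone Q| − 2·|zone P∩zone Q| = 51 + 16 − 18 = 49.00.

49.00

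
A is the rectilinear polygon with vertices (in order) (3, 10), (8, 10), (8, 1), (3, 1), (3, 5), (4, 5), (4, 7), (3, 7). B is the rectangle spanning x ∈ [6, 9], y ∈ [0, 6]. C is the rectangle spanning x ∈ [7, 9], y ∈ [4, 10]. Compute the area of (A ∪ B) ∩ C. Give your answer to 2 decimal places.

8.00

The region (A ∪ B) ∩ C is the polygon with vertices (8,6), (9,6), (9,4), (7,4), (7,10), (8,10).
By the shoelace formula its area is 8.00.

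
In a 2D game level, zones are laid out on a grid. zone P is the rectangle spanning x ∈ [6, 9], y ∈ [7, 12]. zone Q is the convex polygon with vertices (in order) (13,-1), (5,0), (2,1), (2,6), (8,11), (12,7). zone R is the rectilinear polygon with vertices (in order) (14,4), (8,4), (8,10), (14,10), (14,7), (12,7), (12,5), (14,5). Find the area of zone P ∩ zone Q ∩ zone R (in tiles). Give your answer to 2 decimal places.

3.00

The intersection is the polygon with vertices (8,7), (8,10), (9,10), (9,7).
By the shoelace formula its area is 3.00.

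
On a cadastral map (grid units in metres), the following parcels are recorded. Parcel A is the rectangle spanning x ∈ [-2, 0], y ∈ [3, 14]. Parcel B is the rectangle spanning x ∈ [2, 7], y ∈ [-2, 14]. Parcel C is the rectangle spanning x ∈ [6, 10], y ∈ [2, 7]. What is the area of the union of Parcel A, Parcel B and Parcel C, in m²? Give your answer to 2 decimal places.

By inclusion–exclusion:
Individual areas: |Parcel A| = 22, |Parcel B| = 80, |Parcel C| = 20.
|Parcel A∩Parcel B| = 0 (no overlap).
|Parcel A∩Parcel C| = 0 (no overlap).
|Parcel B∩Parcel C|: x∈[6,7], y∈[2,7] → 1·5 = 5.
|Parcel A∩Parcel B∩Parcel C| = 0.
|Parcel A ∪ Parcel B ∪ Parcel C| = 122 − 5 + 0 = 117.00.

117.00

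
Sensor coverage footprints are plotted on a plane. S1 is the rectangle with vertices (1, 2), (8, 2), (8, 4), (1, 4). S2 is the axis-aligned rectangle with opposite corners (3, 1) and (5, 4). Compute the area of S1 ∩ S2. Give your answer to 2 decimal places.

4.00

|S1∩S2|: x∈[3,5], y∈[2,4] → 2·2 = 4.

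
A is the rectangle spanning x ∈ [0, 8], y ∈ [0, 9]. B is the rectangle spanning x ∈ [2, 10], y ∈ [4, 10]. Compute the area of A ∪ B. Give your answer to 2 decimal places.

90.00

By inclusion–exclusion:
Individual areas: |A| = 72, |B| = 48.
|A∩B|: x∈[2,8], y∈[4,9] → 6·5 = 30.
|A ∪ B| = 120 − 30 = 90.00.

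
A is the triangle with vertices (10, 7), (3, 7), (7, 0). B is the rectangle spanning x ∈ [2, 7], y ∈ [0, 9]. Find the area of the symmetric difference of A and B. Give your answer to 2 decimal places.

|A| = 24.5, |B| = 45, |A∩B| = 14.
|A △ B| = |A| + |B| − 2·|A∩B| = 24.5 + 45 − 28 = 41.50.

41.50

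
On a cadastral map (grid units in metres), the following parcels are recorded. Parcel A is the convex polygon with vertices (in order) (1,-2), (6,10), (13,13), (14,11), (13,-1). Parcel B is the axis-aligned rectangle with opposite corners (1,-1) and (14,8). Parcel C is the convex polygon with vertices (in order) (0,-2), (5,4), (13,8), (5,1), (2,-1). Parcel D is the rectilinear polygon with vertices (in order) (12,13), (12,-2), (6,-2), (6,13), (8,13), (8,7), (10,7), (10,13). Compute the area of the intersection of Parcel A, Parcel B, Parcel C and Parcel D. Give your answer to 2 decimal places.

9.00

The intersection is the polygon with vertices (12,7.5), (12,7.125), (6,1.875), (6,4.5).
By the shoelace formula its area is 9.00.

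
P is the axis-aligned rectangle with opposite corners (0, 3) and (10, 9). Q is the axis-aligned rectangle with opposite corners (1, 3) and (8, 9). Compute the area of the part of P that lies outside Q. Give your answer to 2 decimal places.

18.00

|P∩Q|: x∈[1,8], y∈[3,9] → 7·6 = 42.
|P| = 60.
|P ∖ Q| = |P| − |P∩Q| = 60 − 42 = 18.00.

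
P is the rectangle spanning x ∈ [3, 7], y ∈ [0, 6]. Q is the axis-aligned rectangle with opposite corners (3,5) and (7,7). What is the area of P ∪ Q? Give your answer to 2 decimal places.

By inclusion–exclusion:
Individual areas: |P| = 24, |Q| = 8.
|P∩Q|: x∈[3,7], y∈[5,6] → 4·1 = 4.
|P ∪ Q| = 32 − 4 = 28.00.

28.00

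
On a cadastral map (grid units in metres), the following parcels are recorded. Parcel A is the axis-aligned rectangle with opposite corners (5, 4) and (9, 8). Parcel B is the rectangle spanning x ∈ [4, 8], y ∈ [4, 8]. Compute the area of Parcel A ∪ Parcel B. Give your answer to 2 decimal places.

20.00

By inclusion–exclusion:
Individual areas: |Parcel A| = 16, |Parcel B| = 16.
|Parcel A∩Parcel B|: x∈[5,8], y∈[4,8] → 3·4 = 12.
|Parcel A ∪ Parcel B| = 32 − 12 = 20.00.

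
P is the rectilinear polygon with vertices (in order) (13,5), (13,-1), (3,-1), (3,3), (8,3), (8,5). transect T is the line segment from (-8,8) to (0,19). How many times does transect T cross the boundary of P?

The segment lies entirely outside P and never meets its boundary.

0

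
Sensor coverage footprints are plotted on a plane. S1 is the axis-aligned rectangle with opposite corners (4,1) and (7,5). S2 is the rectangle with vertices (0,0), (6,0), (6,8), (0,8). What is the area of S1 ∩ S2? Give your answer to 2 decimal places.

|S1∩S2|: x∈[4,6], y∈[1,5] → 2·4 = 8.

8.00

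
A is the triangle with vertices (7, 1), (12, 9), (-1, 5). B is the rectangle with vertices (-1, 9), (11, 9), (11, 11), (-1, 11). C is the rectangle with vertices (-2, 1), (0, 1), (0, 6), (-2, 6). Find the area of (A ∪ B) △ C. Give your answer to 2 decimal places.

|A ∪ B| = 66.
|(A ∪ B) ∩ C| = 0.4038.
|(A ∪ B) △ C| = 66 + 10 − 0.8077 = 75.19.

75.19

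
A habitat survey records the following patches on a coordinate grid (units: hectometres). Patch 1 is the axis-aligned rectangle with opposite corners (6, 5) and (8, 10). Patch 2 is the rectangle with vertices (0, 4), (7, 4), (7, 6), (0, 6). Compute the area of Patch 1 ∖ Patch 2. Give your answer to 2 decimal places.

|Patch 1∩Patch 2|: x∈[6,7], y∈[5,6] → 1·1 = 1.
|Patch 1| = 10.
|Patch 1 ∖ Patch 2| = |Patch 1| − |Patch 1∩Patch 2| = 10 − 1 = 9.00.

9.00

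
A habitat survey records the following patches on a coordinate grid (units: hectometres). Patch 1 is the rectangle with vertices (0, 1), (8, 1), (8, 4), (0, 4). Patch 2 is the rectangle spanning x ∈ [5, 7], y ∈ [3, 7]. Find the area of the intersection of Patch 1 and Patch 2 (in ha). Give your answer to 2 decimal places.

2.00

|Patch 1∩Patch 2|: x∈[5,7], y∈[3,4] → 2·1 = 2.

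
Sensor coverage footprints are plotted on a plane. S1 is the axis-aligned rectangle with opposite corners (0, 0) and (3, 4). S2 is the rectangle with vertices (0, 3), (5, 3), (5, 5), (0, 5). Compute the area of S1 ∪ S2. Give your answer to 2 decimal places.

19.00

By inclusion–exclusion:
Individual areas: |S1| = 12, |S2| = 10.
|S1∩S2|: x∈[0,3], y∈[3,4] → 3·1 = 3.
|S1 ∪ S2| = 22 − 3 = 19.00.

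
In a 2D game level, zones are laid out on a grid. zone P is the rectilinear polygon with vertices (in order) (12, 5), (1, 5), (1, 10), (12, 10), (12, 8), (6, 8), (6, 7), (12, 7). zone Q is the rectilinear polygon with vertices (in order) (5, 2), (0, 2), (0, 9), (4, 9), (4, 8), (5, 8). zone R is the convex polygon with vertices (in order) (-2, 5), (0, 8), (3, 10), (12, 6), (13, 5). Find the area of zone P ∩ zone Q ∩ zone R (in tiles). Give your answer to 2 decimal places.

The intersection is the polygon with vertices (1,8.667), (1.5,9), (4,9), (4,8), (5,8), (5,5), (1,5).
By the shoelace formula its area is 14.92.

14.92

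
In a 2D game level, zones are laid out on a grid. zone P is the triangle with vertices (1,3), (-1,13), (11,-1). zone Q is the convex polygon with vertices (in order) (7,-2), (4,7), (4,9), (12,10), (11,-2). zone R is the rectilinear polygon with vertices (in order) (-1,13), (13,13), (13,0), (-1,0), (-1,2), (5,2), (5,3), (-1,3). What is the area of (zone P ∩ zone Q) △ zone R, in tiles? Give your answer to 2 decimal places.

|zone P ∩ zone Q| = 13.5833.
|(zone P ∩ zone Q) ∩ zone R| = 12.7619.
|(zone P ∩ zone Q) △ zone R| = 13.5833 + 176 − 25.5238 = 164.06.

164.06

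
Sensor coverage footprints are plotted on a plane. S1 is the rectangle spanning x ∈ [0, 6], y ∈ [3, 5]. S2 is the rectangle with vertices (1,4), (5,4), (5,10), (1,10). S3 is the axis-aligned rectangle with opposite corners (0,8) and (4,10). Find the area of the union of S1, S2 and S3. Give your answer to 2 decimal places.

34.00

By inclusion–exclusion:
Individual areas: |S1| = 12, |S2| = 24, |S3| = 8.
|S1∩S2|: x∈[1,5], y∈[4,5] → 4·1 = 4.
|S1∩S3| = 0 (no overlap).
|S2∩S3|: x∈[1,4], y∈[8,10] → 3·2 = 6.
|S1∩S2∩S3| = 0.
|S1 ∪ S2 ∪ S3| = 44 − 10 + 0 = 34.00.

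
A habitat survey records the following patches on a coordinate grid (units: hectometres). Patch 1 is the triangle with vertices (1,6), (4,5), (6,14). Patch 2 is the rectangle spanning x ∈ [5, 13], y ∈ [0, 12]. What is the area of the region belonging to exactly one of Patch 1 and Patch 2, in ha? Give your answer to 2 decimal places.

|Patch 1| = 14.5, |Patch 2| = 96, |Patch 1∩Patch 2| = 0.6944.
|Patch 1 △ Patch 2| = |Patch 1| + |Patch 2| − 2·|Patch 1∩Patch 2| = 14.5 + 96 − 1.3889 = 109.11.

109.11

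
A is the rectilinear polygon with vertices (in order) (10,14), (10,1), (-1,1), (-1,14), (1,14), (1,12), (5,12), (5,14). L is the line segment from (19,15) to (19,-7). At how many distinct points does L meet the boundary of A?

0

The segment lies entirely outside A and never meets its boundary.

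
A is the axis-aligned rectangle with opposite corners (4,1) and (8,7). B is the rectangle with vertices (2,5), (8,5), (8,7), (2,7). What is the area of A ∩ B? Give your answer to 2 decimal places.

|A∩B|: x∈[4,8], y∈[5,7] → 4·2 = 8.

8.00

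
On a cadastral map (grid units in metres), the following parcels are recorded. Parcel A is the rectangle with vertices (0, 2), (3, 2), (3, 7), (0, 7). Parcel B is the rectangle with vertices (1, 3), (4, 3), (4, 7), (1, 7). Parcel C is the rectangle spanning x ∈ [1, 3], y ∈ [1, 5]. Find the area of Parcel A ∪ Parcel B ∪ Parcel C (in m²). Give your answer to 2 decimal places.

21.00

By inclusion–exclusion:
Individual areas: |Parcel A| = 15, |Parcel B| = 12, |Parcel C| = 8.
|Parcel A∩Parcel B|: x∈[1,3], y∈[3,7] → 2·4 = 8.
|Parcel A∩Parcel C|: x∈[1,3], y∈[2,5] → 2·3 = 6.
|Parcel B∩Parcel C|: x∈[1,3], y∈[3,5] → 2·2 = 4.
|Parcel A∩Parcel B∩Parcel C| = 4.
|Parcel A ∪ Parcel B ∪ Parcel C| = 35 − 18 + 4 = 21.00.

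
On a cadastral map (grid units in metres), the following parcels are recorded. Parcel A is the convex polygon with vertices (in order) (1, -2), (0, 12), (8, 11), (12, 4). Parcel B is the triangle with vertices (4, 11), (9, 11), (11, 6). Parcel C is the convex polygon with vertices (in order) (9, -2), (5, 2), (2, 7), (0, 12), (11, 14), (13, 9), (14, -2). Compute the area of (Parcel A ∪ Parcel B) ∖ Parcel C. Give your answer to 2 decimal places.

32.21

|Parcel A ∪ Parcel B| = 108.8448.
|(Parcel A ∪ Parcel B) ∩ Parcel C| = 76.6389.
|(Parcel A ∪ Parcel B) ∖ Parcel C| = 108.8448 − 76.6389 = 32.21.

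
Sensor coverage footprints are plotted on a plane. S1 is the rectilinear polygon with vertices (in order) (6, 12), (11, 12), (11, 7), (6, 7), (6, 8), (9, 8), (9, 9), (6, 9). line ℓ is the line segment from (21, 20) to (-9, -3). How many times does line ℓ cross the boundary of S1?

The segment meets the boundary at (10.565,12), (6.652,9).

2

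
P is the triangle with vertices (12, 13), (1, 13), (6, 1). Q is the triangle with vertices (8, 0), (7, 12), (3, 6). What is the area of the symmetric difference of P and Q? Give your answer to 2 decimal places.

47.82

|P| = 66, |Q| = 27, |P∩Q| = 22.5905.
|P △ Q| = |P| + |Q| − 2·|P∩Q| = 66 + 27 − 45.1809 = 47.82.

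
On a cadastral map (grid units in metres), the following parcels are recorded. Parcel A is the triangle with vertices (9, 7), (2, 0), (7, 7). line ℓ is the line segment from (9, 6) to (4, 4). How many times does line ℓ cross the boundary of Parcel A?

2

The segment meets the boundary at (5.2,4.48), (7.333,5.333).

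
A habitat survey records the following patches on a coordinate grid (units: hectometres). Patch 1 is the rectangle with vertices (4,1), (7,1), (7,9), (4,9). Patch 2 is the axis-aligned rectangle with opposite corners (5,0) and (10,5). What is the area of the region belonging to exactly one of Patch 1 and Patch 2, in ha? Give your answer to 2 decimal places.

|Patch 1∩Patch 2|: x∈[5,7], y∈[1,5] → 2·4 = 8.
|Patch 1 △ Patch 2| = |Patch 1| + |Patch 2| − 2·|Patch 1∩Patch 2| = 24 + 25 − 16 = 33.00.

33.00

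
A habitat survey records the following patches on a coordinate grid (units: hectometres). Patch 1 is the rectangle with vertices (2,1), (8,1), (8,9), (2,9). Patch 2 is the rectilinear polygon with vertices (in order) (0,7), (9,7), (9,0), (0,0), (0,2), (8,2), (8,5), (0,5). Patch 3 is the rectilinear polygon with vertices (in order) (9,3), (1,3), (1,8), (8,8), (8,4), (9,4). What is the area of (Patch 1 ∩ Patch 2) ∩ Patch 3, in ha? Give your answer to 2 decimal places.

12.00

|Patch 1 ∩ Patch 2| = 18.
|(Patch 1 ∩ Patch 2) ∩ Patch 3| = 12.00.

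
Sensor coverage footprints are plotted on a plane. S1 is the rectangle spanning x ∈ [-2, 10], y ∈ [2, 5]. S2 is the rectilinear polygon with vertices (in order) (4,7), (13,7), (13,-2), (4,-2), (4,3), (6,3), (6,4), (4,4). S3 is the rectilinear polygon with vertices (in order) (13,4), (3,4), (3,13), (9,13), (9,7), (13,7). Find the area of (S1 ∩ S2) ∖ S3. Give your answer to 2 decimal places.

|S1 ∩ S2| = 16.
|(S1 ∩ S2) ∩ S3| = 6.
|(S1 ∩ S2) ∖ S3| = 16 − 6 = 10.00.

10.00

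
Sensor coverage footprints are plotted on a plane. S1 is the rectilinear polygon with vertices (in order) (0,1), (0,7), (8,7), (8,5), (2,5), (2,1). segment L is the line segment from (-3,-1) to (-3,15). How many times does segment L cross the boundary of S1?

0

The segment lies entirely outside S1 and never meets its boundary.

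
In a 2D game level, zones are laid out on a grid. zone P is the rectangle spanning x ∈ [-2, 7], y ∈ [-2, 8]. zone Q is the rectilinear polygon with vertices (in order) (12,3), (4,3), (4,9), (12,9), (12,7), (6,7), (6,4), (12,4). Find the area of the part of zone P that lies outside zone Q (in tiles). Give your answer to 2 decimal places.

|zone P| = 90, |zone P∩zone Q| = 12.
|zone P ∖ zone Q| = |zone P| − |zone P∩zone Q| = 90 − 12 = 78.00.

78.00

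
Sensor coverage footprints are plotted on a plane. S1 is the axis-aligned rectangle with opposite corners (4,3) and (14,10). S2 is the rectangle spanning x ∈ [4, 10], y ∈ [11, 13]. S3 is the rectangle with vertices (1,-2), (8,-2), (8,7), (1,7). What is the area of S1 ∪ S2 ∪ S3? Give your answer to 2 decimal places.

129.00

By inclusion–exclusion:
Individual areas: |S1| = 70, |S2| = 12, |S3| = 63.
|S1∩S2| = 0 (no overlap).
|S1∩S3|: x∈[4,8], y∈[3,7] → 4·4 = 16.
|S2∩S3| = 0 (no overlap).
|S1∩S2∩S3| = 0.
|S1 ∪ S2 ∪ S3| = 145 − 16 + 0 = 129.00.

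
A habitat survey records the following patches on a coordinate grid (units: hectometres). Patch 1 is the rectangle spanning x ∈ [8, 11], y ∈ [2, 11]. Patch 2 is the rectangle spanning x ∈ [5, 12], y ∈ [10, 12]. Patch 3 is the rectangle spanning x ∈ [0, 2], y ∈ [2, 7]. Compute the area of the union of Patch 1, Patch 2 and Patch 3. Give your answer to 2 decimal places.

By inclusion–exclusion:
Individual areas: |Patch 1| = 27, |Patch 2| = 14, |Patch 3| = 10.
|Patch 1∩Patch 2|: x∈[8,11], y∈[10,11] → 3·1 = 3.
|Patch 1∩Patch 3| = 0 (no overlap).
|Patch 2∩Patch 3| = 0 (no overlap).
|Patch 1∩Patch 2∩Patch 3| = 0.
|Patch 1 ∪ Patch 2 ∪ Patch 3| = 51 − 3 + 0 = 48.00.

48.00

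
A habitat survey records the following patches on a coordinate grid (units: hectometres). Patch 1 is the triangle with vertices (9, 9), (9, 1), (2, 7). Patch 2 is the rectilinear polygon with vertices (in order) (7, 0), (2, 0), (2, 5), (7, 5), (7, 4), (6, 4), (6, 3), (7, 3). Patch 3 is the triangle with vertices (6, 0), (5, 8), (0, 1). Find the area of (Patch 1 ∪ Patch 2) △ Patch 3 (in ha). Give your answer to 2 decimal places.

|Patch 1 ∪ Patch 2| = 49.7619.
|(Patch 1 ∪ Patch 2) ∩ Patch 3| = 19.777.
|(Patch 1 ∪ Patch 2) △ Patch 3| = 49.7619 + 23.5 − 39.554 = 33.71.

33.71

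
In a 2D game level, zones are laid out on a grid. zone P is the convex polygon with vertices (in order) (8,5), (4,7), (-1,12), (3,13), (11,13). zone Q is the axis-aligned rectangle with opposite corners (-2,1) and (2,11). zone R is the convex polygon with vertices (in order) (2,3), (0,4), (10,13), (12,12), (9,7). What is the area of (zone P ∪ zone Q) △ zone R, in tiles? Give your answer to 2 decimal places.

|zone P ∪ zone Q| = 93.5.
|(zone P ∪ zone Q) ∩ zone R| = 25.0448.
|(zone P ∪ zone Q) △ zone R| = 93.5 + 39.5 − 50.0896 = 82.91.

82.91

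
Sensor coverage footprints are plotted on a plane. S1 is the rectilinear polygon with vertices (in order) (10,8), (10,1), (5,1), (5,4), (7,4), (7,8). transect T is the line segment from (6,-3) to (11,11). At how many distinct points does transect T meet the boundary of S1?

The segment meets the boundary at (9.929,8), (7.429,1).

2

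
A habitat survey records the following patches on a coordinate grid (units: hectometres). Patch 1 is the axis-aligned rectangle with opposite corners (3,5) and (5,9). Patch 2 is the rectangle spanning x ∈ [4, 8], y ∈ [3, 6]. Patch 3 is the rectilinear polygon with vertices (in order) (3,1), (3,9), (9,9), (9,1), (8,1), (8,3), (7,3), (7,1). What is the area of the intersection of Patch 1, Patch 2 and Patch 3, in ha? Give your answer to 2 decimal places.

The intersection is the polygon with vertices (4,5), (4,6), (5,6), (5,5).
By the shoelace formula its area is 1.00.

1.00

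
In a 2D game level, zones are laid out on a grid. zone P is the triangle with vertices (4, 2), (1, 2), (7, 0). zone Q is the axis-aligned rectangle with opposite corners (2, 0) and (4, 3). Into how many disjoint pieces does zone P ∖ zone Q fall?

2

zone P ∖ zone Q splits into 2 disjoint pieces (area 0.1667, area 1.5).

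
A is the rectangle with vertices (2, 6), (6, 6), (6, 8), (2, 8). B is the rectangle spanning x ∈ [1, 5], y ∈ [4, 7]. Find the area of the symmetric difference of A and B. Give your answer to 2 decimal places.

14.00

|A∩B|: x∈[2,5], y∈[6,7] → 3·1 = 3.
|A △ B| = |A| + |B| − 2·|A∩B| = 8 + 12 − 6 = 14.00.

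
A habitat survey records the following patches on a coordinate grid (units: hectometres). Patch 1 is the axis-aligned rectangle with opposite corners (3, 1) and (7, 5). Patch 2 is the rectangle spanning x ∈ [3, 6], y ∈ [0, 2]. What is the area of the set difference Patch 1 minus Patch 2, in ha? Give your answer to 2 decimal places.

13.00

|Patch 1∩Patch 2|: x∈[3,6], y∈[1,2] → 3·1 = 3.
|Patch 1| = 16.
|Patch 1 ∖ Patch 2| = |Patch 1| − |Patch 1∩Patch 2| = 16 − 3 = 13.00.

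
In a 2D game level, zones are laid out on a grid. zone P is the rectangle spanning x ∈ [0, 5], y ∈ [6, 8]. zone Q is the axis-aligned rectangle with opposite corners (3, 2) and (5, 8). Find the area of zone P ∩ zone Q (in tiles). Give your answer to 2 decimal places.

|zone P∩zone Q|: x∈[3,5], y∈[6,8] → 2·2 = 4.

4.00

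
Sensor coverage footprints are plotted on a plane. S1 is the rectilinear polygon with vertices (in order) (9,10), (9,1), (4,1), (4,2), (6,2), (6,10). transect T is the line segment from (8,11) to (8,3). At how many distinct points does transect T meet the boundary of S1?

The segment meets the boundary at (8,10).

1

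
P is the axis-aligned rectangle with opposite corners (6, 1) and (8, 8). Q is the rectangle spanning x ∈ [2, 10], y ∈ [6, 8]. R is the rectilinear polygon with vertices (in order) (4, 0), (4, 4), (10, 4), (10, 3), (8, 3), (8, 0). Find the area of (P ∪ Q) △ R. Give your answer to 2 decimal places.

32.00

|P ∪ Q| = 26.
|(P ∪ Q) ∩ R| = 6.
|(P ∪ Q) △ R| = 26 + 18 − 12 = 32.00.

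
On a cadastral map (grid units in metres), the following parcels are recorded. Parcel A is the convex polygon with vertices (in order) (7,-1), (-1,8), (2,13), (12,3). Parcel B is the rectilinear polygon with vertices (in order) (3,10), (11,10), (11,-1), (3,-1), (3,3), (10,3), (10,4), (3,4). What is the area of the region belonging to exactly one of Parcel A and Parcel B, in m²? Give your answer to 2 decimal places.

64.08

|Parcel A| = 78.5, |Parcel B| = 81, |Parcel A∩Parcel B| = 47.7111.
|Parcel A △ Parcel B| = |Parcel A| + |Parcel B| − 2·|Parcel A∩Parcel B| = 78.5 + 81 − 95.4222 = 64.08.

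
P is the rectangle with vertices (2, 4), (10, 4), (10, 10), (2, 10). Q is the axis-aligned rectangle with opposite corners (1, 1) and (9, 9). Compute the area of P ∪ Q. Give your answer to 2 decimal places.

By inclusion–exclusion:
Individual areas: |P| = 48, |Q| = 64.
|P∩Q|: x∈[2,9], y∈[4,9] → 7·5 = 35.
|P ∪ Q| = 112 − 35 = 77.00.

77.00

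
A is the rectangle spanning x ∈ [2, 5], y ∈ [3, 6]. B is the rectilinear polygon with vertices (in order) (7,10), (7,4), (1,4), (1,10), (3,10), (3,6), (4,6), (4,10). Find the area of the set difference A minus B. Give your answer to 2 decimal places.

|A| = 9, |A∩B| = 6.
|A ∖ B| = |A| − |A∩B| = 9 − 6 = 3.00.

3.00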